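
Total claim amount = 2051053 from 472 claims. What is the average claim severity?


severity = total / number
= 2051053 / 472
= 4345.4513


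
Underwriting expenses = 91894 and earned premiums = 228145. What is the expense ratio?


Expense ratio = expenses / premiums
= 91894 / 228145
= 0.4028


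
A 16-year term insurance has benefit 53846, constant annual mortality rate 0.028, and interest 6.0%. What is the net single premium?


NSP = benefit * sum_{k=0}^{n-1} k_p_x * q * v^(k+1)
With constant q=0.028, v=0.943396
Sum = 0.238668
NSP = 53846 * 0.238668
= 12851.3256


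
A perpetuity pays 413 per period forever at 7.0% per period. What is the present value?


PV = PMT / i
= 413 / 0.07
= 5900.0


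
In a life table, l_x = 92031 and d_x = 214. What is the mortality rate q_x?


q_x = d_x / l_x
= 214 / 92031
= 0.0023


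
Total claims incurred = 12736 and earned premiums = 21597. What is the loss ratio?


Loss ratio = claims / premiums
= 12736 / 21597
= 0.5897


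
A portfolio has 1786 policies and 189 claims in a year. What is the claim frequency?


frequency = claims / policies
= 189 / 1786
= 0.1058


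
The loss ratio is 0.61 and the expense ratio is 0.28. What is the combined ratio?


Combined ratio = loss ratio + expense ratio
= 0.61 + 0.28
= 0.89


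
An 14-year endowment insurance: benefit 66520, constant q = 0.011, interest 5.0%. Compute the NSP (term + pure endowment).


Term component = 6806.0596
Pure endowment = 14_p_x * v^14 * benefit = 0.856541 * 0.505068 * 66520 = 28777.3061
NSP = 35583.3656


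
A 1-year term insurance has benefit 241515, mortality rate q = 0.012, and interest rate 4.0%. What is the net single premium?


NSP = benefit * q * v
v = 1/(1+i) = 0.961538
NSP = 241515 * 0.012 * 0.961538
= 2786.7115


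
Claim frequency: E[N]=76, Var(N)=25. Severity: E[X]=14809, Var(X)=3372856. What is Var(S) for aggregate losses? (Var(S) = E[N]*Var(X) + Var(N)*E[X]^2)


Var(S) = E[N]*Var(X) + Var(N)*E[X]^2
= 76*3372856 + 25*14809^2
= 256337056 + 5482662025
= 5.7390e+09


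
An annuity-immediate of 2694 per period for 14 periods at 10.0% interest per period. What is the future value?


FV = PMT * ((1+i)^n - 1) / i
= 2694 * ((1.1)^14 - 1) / 0.1
= 2694 * (3.797498 - 1) / 0.1
= 75364.6052


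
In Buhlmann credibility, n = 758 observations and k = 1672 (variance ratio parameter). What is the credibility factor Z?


Z = n / (n + k)
= 758 / (758 + 1672)
= 758 / 2430
= 0.3119


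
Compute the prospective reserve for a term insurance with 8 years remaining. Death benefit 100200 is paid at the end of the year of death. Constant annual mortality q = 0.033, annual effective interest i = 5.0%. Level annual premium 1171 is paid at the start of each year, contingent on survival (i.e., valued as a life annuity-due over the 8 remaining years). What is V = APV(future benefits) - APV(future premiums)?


v = 1/(1+i) = 0.952381
APV(future benefits) per unit = sum_{k=0}^{7} k_p_x * q * v^(k+1) = 0.191843
APV(future benefits) = 100200 * 0.191843 = 19222.7173
Life annuity-due factor ä_{x:8} = sum_{k=0}^{7} k_p_x * v^k = 6.104111
APV(future premiums) = 1171 * 6.104111 = 7147.9139
V = 19222.7173 - 7147.9139
= 12074.8034


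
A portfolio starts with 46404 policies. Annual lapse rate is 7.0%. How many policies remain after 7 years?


remaining = initial * (1 - lapse)^years
= 46404 * (1 - 0.07)^7
= 46404 * 0.601701
= 27921.3272


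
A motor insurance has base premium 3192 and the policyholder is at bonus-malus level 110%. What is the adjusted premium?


adjusted = base * BM_level / 100
= 3192 * 110 / 100
= 3192 * 1.1
= 3511.2


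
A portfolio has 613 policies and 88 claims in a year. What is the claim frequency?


frequency = claims / policies
= 88 / 613
= 0.1436


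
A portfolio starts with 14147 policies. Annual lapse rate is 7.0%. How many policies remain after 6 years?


remaining = initial * (1 - lapse)^years
= 14147 * (1 - 0.07)^6
= 14147 * 0.64699
= 9152.9701


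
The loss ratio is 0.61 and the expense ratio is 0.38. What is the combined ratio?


Combined ratio = loss ratio + expense ratio
= 0.61 + 0.38
= 0.99


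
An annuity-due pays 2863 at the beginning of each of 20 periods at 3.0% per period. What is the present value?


PV_due = PMT * (1-(1+i)^(-n))/i * (1+i)
PV_immediate = 42594.2105
PV_due = 42594.2105 * 1.03
= 43872.0368


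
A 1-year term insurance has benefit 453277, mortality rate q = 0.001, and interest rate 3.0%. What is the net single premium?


NSP = benefit * q * v
v = 1/(1+i) = 0.970874
NSP = 453277 * 0.001 * 0.970874
= 440.0748


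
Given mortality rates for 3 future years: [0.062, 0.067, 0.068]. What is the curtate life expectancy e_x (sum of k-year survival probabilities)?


e_x = sum_{k=1}^{n} k_p_x
k_p_x values:
  1_p_x = 0.938
  2_p_x = 0.875154
  3_p_x = 0.815644
e_x = 2.6288


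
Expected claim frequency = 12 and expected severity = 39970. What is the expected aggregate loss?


E[S] = E[N] * E[X]
= 12 * 39970
= 479640


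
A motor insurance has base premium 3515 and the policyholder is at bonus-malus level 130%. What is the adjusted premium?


adjusted = base * BM_level / 100
= 3515 * 130 / 100
= 3515 * 1.3
= 4569.5


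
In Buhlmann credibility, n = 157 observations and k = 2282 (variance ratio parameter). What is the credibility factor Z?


Z = n / (n + k)
= 157 / (157 + 2282)
= 157 / 2439
= 0.0644


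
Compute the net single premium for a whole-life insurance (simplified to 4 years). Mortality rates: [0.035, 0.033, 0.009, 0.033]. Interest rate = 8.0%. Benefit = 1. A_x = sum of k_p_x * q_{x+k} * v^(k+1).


v = 0.925926
Year 0: k_p_x=1.0, q=0.035, term=0.032407
Year 1: k_p_x=0.965, q=0.033, term=0.027302
Year 2: k_p_x=0.933155, q=0.009, term=0.006667
Year 3: k_p_x=0.924757, q=0.033, term=0.022431
A_x = 0.0888


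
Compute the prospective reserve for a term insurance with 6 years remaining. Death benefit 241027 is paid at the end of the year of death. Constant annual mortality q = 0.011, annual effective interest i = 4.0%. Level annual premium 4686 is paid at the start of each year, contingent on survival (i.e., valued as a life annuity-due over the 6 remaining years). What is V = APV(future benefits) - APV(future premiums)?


v = 1/(1+i) = 0.961538
APV(future benefits) per unit = sum_{k=0}^{5} k_p_x * q * v^(k+1) = 0.056172
APV(future benefits) = 241027 * 0.056172 = 13538.9093
Life annuity-due factor ä_{x:6} = sum_{k=0}^{5} k_p_x * v^k = 5.310784
APV(future premiums) = 4686 * 5.310784 = 24886.3339
V = 13538.9093 - 24886.3339
= -11347.4245


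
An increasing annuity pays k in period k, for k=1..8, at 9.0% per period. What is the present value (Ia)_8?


(Ia)_n = sum_{k=1}^{n} k * v^k, v = 1/(1+i)
v = 0.917431
Sum computed term by term:
(Ia)_8 = 22.4225


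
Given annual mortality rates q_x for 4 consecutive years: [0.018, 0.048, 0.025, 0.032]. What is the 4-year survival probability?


p_k = 1 - q_k for each year
Survival = product of (1 - q_k)
= 0.982 * 0.952 * 0.975 * 0.968
= 0.8823


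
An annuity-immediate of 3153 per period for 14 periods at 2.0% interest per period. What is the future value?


FV = PMT * ((1+i)^n - 1) / i
= 3153 * ((1.02)^14 - 1) / 0.02
= 3153 * (1.319479 - 1) / 0.02
= 50365.827


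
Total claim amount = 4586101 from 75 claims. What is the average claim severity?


severity = total / number
= 4586101 / 75
= 61148.0133


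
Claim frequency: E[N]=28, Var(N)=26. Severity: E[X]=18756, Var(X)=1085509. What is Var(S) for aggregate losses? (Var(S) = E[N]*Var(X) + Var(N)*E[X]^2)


Var(S) = E[N]*Var(X) + Var(N)*E[X]^2
= 28*1085509 + 26*18756^2
= 30394252 + 9146475936
= 9.1769e+09


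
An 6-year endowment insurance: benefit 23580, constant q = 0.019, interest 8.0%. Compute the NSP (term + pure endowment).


Term component = 1983.6994
Pure endowment = 6_p_x * v^6 * benefit = 0.89128 * 0.63017 * 23580 = 13243.8823
NSP = 15227.5816


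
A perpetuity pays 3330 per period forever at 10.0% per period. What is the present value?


PV = PMT / i
= 3330 / 0.1
= 33300.0


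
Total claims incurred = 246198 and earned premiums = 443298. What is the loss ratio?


Loss ratio = claims / premiums
= 246198 / 443298
= 0.5554


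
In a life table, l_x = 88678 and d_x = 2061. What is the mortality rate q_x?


q_x = d_x / l_x
= 2061 / 88678
= 0.0232


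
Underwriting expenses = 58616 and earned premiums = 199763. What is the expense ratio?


Expense ratio = expenses / premiums
= 58616 / 199763
= 0.2934


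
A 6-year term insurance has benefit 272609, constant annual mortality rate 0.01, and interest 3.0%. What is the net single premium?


NSP = benefit * sum_{k=0}^{n-1} k_p_x * q * v^(k+1)
With constant q=0.01, v=0.970874
Sum = 0.052881
NSP = 272609 * 0.052881
= 14415.9181


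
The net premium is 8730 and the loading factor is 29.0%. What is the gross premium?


Gross = net * (1 + loading)
= 8730 * (1 + 0.29)
= 8730 * 1.29
= 11261.7


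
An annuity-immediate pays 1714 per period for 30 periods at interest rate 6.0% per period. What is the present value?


PV = PMT * (1 - (1+i)^(-n)) / i
= 1714 * (1 - (1+0.06)^(-30)) / 0.06
= 1714 * (1 - 0.17411) / 0.06
= 1714 * 13.764831
= 23592.9206


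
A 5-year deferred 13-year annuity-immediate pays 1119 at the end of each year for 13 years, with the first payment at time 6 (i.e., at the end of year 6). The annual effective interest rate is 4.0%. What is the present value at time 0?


PV at time 5 of the 13-year annuity-immediate:
a_n = 1119 * (1-(1+0.04)^(-13))/0.04 = 11173.9399
Discount back 5 years to time 0:
PV = 11173.9399 * (1+0.04)^(-5)
= 11173.9399 * 0.821927
= 9184.1641


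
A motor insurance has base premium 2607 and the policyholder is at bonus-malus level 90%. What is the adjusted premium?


adjusted = base * BM_level / 100
= 2607 * 90 / 100
= 2607 * 0.9
= 2346.3


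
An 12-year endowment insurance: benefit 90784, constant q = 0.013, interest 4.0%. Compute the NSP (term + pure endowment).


Term component = 10380.4918
Pure endowment = 12_p_x * v^12 * benefit = 0.854685 * 0.624597 * 90784 = 48463.5334
NSP = 58844.0252


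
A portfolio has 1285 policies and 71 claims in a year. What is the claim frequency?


frequency = claims / policies
= 71 / 1285
= 0.0553


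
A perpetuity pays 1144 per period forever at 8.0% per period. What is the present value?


PV = PMT / i
= 1144 / 0.08
= 14300.0


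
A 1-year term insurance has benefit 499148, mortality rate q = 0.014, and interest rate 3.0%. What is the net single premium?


NSP = benefit * q * v
v = 1/(1+i) = 0.970874
NSP = 499148 * 0.014 * 0.970874
= 6784.5359


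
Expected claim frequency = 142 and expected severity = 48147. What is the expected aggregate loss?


E[S] = E[N] * E[X]
= 142 * 48147
= 6.8369e+06


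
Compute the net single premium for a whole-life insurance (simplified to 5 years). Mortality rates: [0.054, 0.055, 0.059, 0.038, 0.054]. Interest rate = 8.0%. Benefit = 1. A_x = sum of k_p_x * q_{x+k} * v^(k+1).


v = 0.925926
Year 0: k_p_x=1.0, q=0.054, term=0.05
Year 1: k_p_x=0.946, q=0.055, term=0.044607
Year 2: k_p_x=0.89397, q=0.059, term=0.04187
Year 3: k_p_x=0.841226, q=0.038, term=0.023496
Year 4: k_p_x=0.809259, q=0.054, term=0.029741
A_x = 0.1897


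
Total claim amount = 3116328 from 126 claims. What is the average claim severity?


severity = total / number
= 3116328 / 126
= 24732.7619


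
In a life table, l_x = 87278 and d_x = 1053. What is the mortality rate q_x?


q_x = d_x / l_x
= 1053 / 87278
= 0.0121


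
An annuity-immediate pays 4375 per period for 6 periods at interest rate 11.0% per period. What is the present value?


PV = PMT * (1 - (1+i)^(-n)) / i
= 4375 * (1 - (1+0.11)^(-6)) / 0.11
= 4375 * (1 - 0.534641) / 0.11
= 4375 * 4.230538
= 18508.6031


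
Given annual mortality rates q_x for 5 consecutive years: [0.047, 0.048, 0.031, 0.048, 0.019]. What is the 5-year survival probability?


p_k = 1 - q_k for each year
Survival = product of (1 - q_k)
= 0.953 * 0.952 * 0.969 * 0.952 * 0.981
= 0.821


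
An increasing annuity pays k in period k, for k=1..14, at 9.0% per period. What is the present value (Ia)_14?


(Ia)_n = sum_{k=1}^{n} k * v^k, v = 1/(1+i)
v = 0.917431
Sum computed term by term:
(Ia)_14 = 47.7495


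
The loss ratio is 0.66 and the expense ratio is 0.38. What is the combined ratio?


Combined ratio = loss ratio + expense ratio
= 0.66 + 0.38
= 1.04


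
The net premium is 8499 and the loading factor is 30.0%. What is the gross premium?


Gross = net * (1 + loading)
= 8499 * (1 + 0.3)
= 8499 * 1.3
= 11048.7


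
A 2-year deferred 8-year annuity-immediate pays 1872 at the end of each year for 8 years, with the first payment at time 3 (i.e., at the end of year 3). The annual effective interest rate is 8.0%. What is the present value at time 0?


PV at time 2 of the 8-year annuity-immediate:
a_n = 1872 * (1-(1+0.08)^(-8))/0.08 = 10757.7081
Discount back 2 years to time 0:
PV = 10757.7081 * (1+0.08)^(-2)
= 10757.7081 * 0.857339
= 9223.0008


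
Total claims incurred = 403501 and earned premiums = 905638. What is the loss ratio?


Loss ratio = claims / premiums
= 403501 / 905638
= 0.4455


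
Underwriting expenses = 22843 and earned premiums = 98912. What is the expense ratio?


Expense ratio = expenses / premiums
= 22843 / 98912
= 0.2309


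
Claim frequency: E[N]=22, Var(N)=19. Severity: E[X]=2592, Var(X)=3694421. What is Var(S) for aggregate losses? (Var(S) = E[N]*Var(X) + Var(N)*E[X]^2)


Var(S) = E[N]*Var(X) + Var(N)*E[X]^2
= 22*3694421 + 19*2592^2
= 81277262 + 127650816
= 2.0893e+08


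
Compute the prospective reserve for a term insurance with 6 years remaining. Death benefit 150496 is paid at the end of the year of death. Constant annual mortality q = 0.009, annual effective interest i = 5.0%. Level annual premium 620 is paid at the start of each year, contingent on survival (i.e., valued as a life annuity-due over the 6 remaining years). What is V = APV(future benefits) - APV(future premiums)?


v = 1/(1+i) = 0.952381
APV(future benefits) per unit = sum_{k=0}^{5} k_p_x * q * v^(k+1) = 0.044723
APV(future benefits) = 150496 * 0.044723 = 6730.639
Life annuity-due factor ä_{x:6} = sum_{k=0}^{5} k_p_x * v^k = 5.217688
APV(future premiums) = 620 * 5.217688 = 3234.9667
V = 6730.639 - 3234.9667
= 3495.6723


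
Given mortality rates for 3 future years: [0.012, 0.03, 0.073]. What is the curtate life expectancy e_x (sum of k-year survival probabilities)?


e_x = sum_{k=1}^{n} k_p_x
k_p_x values:
  1_p_x = 0.988
  2_p_x = 0.95836
  3_p_x = 0.8884
e_x = 2.8348


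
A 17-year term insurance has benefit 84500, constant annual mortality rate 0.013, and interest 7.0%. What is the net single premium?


NSP = benefit * sum_{k=0}^{n-1} k_p_x * q * v^(k+1)
With constant q=0.013, v=0.934579
Sum = 0.116932
NSP = 84500 * 0.116932
= 9880.7368


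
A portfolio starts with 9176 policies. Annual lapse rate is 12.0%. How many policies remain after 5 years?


remaining = initial * (1 - lapse)^years
= 9176 * (1 - 0.12)^5
= 9176 * 0.527732
= 4842.4681


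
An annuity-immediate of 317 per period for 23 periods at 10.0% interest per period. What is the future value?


FV = PMT * ((1+i)^n - 1) / i
= 317 * ((1.1)^23 - 1) / 0.1
= 317 * (8.954302 - 1) / 0.1
= 25215.1387


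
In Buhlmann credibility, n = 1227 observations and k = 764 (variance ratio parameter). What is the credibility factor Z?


Z = n / (n + k)
= 1227 / (1227 + 764)
= 1227 / 1991
= 0.6163


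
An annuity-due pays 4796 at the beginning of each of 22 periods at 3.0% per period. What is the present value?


PV_due = PMT * (1-(1+i)^(-n))/i * (1+i)
PV_immediate = 76433.4522
PV_due = 76433.4522 * 1.03
= 78726.4558


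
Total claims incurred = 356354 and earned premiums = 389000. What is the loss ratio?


Loss ratio = claims / premiums
= 356354 / 389000
= 0.9161


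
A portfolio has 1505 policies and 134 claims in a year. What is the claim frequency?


frequency = claims / policies
= 134 / 1505
= 0.089


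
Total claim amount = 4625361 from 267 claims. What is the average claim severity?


severity = total / number
= 4625361 / 267
= 17323.4494


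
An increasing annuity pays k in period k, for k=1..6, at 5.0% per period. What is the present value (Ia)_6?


(Ia)_n = sum_{k=1}^{n} k * v^k, v = 1/(1+i)
v = 0.952381
Sum computed term by term:
(Ia)_6 = 17.0437


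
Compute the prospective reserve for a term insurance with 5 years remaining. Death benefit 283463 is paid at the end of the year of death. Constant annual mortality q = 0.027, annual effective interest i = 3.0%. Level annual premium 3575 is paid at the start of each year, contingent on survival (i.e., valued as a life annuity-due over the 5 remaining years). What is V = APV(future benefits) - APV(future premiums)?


v = 1/(1+i) = 0.970874
APV(future benefits) per unit = sum_{k=0}^{4} k_p_x * q * v^(k+1) = 0.117342
APV(future benefits) = 283463 * 0.117342 = 33262.1813
Life annuity-due factor ä_{x:5} = sum_{k=0}^{4} k_p_x * v^k = 4.476389
APV(future premiums) = 3575 * 4.476389 = 16003.0902
V = 33262.1813 - 16003.0902
= 17259.0911


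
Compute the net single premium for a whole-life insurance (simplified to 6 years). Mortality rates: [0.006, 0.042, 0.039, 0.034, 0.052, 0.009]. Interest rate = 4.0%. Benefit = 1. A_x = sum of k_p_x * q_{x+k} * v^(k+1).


v = 0.961538
Year 0: k_p_x=1.0, q=0.006, term=0.005769
Year 1: k_p_x=0.994, q=0.042, term=0.038598
Year 2: k_p_x=0.952252, q=0.039, term=0.033015
Year 3: k_p_x=0.915114, q=0.034, term=0.026596
Year 4: k_p_x=0.884, q=0.052, term=0.037782
Year 5: k_p_x=0.838032, q=0.009, term=0.005961
A_x = 0.1477


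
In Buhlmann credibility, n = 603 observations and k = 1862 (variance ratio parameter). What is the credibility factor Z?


Z = n / (n + k)
= 603 / (603 + 1862)
= 603 / 2465
= 0.2446


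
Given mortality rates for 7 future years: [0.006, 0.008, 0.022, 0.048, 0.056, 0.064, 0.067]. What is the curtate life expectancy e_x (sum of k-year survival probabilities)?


e_x = sum_{k=1}^{n} k_p_x
k_p_x values:
  1_p_x = 0.994
  2_p_x = 0.986048
  3_p_x = 0.964355
  4_p_x = 0.918066
  5_p_x = 0.866654
  6_p_x = 0.811188
  7_p_x = 0.756839
e_x = 6.2972


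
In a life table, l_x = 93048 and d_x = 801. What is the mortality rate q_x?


q_x = d_x / l_x
= 801 / 93048
= 0.0086


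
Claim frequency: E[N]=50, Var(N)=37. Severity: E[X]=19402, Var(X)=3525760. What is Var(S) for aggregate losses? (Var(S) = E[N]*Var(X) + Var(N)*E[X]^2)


Var(S) = E[N]*Var(X) + Var(N)*E[X]^2
= 50*3525760 + 37*19402^2
= 176288000 + 13928191348
= 1.4104e+10


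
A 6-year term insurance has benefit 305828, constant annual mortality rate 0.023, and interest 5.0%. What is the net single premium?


NSP = benefit * sum_{k=0}^{n-1} k_p_x * q * v^(k+1)
With constant q=0.023, v=0.952381
Sum = 0.110595
NSP = 305828 * 0.110595
= 33823.1128


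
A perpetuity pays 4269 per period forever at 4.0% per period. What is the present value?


PV = PMT / i
= 4269 / 0.04
= 106725.0


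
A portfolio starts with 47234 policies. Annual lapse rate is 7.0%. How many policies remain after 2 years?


remaining = initial * (1 - lapse)^years
= 47234 * (1 - 0.07)^2
= 47234 * 0.8649
= 40852.6866


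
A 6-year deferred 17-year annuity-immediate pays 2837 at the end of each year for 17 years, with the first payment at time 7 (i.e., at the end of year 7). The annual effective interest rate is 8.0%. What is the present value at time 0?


PV at time 6 of the 17-year annuity-immediate:
a_n = 2837 * (1-(1+0.08)^(-17))/0.08 = 25878.0873
Discount back 6 years to time 0:
PV = 25878.0873 * (1+0.08)^(-6)
= 25878.0873 * 0.63017
= 16307.5846


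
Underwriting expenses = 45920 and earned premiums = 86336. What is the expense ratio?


Expense ratio = expenses / premiums
= 45920 / 86336
= 0.5319


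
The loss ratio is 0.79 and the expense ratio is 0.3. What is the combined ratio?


Combined ratio = loss ratio + expense ratio
= 0.79 + 0.3
= 1.09


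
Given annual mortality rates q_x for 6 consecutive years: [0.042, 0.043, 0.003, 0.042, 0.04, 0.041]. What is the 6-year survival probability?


p_k = 1 - q_k for each year
Survival = product of (1 - q_k)
= 0.958 * 0.957 * 0.997 * 0.958 * 0.96 * 0.959
= 0.8062


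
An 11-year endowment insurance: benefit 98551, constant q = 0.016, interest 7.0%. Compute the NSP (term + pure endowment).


Term component = 11040.3755
Pure endowment = 11_p_x * v^11 * benefit = 0.837425 * 0.475093 * 98551 = 39208.9817
NSP = 50249.3572


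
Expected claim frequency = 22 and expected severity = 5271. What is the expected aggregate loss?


E[S] = E[N] * E[X]
= 22 * 5271
= 115962


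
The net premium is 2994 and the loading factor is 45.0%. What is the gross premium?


Gross = net * (1 + loading)
= 2994 * (1 + 0.45)
= 2994 * 1.45
= 4341.3


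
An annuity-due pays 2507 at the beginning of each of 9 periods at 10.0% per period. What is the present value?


PV_due = PMT * (1-(1+i)^(-n))/i * (1+i)
PV_immediate = 14437.8727
PV_due = 14437.8727 * 1.1
= 15881.66


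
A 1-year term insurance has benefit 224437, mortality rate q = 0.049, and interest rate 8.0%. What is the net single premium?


NSP = benefit * q * v
v = 1/(1+i) = 0.925926
NSP = 224437 * 0.049 * 0.925926
= 10182.7898


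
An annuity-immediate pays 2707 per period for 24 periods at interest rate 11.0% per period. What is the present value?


PV = PMT * (1 - (1+i)^(-n)) / i
= 2707 * (1 - (1+0.11)^(-24)) / 0.11
= 2707 * (1 - 0.081705) / 0.11
= 2707 * 8.348137
= 22598.4057


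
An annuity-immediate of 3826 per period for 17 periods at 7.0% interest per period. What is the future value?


FV = PMT * ((1+i)^n - 1) / i
= 3826 * ((1.07)^17 - 1) / 0.07
= 3826 * (3.158815 - 1) / 0.07
= 117994.6714


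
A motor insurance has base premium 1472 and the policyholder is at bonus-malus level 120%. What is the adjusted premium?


adjusted = base * BM_level / 100
= 1472 * 120 / 100
= 1472 * 1.2
= 1766.4


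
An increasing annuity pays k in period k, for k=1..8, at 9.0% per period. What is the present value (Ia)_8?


(Ia)_n = sum_{k=1}^{n} k * v^k, v = 1/(1+i)
v = 0.917431
Sum computed term by term:
(Ia)_8 = 22.4225


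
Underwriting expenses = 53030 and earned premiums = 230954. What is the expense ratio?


Expense ratio = expenses / premiums
= 53030 / 230954
= 0.2296


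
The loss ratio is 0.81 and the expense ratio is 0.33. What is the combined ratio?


Combined ratio = loss ratio + expense ratio
= 0.81 + 0.33
= 1.14


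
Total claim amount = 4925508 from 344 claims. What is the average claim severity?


severity = total / number
= 4925508 / 344
= 14318.3372


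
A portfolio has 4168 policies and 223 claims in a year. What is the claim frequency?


frequency = claims / policies
= 223 / 4168
= 0.0535


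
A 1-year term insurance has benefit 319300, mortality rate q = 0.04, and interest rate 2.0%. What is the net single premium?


NSP = benefit * q * v
v = 1/(1+i) = 0.980392
NSP = 319300 * 0.04 * 0.980392
= 12521.5686


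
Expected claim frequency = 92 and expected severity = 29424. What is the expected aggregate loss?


E[S] = E[N] * E[X]
= 92 * 29424
= 2.7070e+06


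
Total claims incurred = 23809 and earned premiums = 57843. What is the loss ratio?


Loss ratio = claims / premiums
= 23809 / 57843
= 0.4116


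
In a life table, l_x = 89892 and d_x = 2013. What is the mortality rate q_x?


q_x = d_x / l_x
= 2013 / 89892
= 0.0224


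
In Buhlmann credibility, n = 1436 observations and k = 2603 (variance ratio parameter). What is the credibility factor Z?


Z = n / (n + k)
= 1436 / (1436 + 2603)
= 1436 / 4039
= 0.3555


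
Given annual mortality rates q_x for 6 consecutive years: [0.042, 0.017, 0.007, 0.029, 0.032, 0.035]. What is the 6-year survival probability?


p_k = 1 - q_k for each year
Survival = product of (1 - q_k)
= 0.958 * 0.983 * 0.993 * 0.971 * 0.968 * 0.965
= 0.8482


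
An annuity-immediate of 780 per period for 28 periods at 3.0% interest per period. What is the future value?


FV = PMT * ((1+i)^n - 1) / i
= 780 * ((1.03)^28 - 1) / 0.03
= 780 * (2.287928 - 1) / 0.03
= 33486.1196


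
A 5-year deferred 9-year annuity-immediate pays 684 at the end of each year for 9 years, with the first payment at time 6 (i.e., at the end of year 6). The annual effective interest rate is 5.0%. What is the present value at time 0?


PV at time 5 of the 9-year annuity-immediate:
a_n = 684 * (1-(1+0.05)^(-9))/0.05 = 4861.75
Discount back 5 years to time 0:
PV = 4861.75 * (1+0.05)^(-5)
= 4861.75 * 0.783526
= 3809.3084


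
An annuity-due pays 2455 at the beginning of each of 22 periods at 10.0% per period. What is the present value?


PV_due = PMT * (1-(1+i)^(-n))/i * (1+i)
PV_immediate = 21534.1313
PV_due = 21534.1313 * 1.1
= 23687.5445


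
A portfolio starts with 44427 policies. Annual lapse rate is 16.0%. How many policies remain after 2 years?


remaining = initial * (1 - lapse)^years
= 44427 * (1 - 0.16)^2
= 44427 * 0.7056
= 31347.6912


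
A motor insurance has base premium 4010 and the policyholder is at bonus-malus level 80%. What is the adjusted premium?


adjusted = base * BM_level / 100
= 4010 * 80 / 100
= 4010 * 0.8
= 3208.0


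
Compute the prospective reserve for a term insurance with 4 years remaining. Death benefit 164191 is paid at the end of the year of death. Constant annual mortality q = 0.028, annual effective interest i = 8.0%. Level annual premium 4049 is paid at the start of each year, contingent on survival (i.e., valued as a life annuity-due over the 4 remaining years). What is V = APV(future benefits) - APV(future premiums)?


v = 1/(1+i) = 0.925926
APV(future benefits) per unit = sum_{k=0}^{3} k_p_x * q * v^(k+1) = 0.089159
APV(future benefits) = 164191 * 0.089159 = 14639.1479
Life annuity-due factor ä_{x:4} = sum_{k=0}^{3} k_p_x * v^k = 3.439
APV(future premiums) = 4049 * 3.439 = 13924.511
V = 14639.1479 - 13924.511
= 714.6369


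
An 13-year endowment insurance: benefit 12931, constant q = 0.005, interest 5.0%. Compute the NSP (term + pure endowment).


Term component = 591.457
Pure endowment = 13_p_x * v^13 * benefit = 0.936915 * 0.530321 * 12931 = 6424.9725
NSP = 7016.4296


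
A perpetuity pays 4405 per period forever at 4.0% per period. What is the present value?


PV = PMT / i
= 4405 / 0.04
= 110125.0


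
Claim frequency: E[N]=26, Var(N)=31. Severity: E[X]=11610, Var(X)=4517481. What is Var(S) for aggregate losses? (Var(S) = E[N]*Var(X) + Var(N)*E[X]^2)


Var(S) = E[N]*Var(X) + Var(N)*E[X]^2
= 26*4517481 + 31*11610^2
= 117454506 + 4178555100
= 4.2960e+09


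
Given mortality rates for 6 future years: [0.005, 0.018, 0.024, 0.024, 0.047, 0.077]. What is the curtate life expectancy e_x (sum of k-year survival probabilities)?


e_x = sum_{k=1}^{n} k_p_x
k_p_x values:
  1_p_x = 0.995
  2_p_x = 0.97709
  3_p_x = 0.95364
  4_p_x = 0.930752
  5_p_x = 0.887007
  6_p_x = 0.818708
e_x = 5.5622


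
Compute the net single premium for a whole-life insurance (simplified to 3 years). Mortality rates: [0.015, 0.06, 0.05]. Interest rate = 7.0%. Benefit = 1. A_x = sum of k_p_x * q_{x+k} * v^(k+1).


v = 0.934579
Year 0: k_p_x=1.0, q=0.015, term=0.014019
Year 1: k_p_x=0.985, q=0.06, term=0.05162
Year 2: k_p_x=0.9259, q=0.05, term=0.037791
A_x = 0.1034


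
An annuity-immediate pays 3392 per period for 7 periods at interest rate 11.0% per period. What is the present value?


PV = PMT * (1 - (1+i)^(-n)) / i
= 3392 * (1 - (1+0.11)^(-7)) / 0.11
= 3392 * (1 - 0.481658) / 0.11
= 3392 * 4.712196
= 15983.7697


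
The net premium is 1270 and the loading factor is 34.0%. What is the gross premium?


Gross = net * (1 + loading)
= 1270 * (1 + 0.34)
= 1270 * 1.34
= 1701.8


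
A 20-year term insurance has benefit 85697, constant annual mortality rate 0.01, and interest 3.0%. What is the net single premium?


NSP = benefit * sum_{k=0}^{n-1} k_p_x * q * v^(k+1)
With constant q=0.01, v=0.970874
Sum = 0.136786
NSP = 85697 * 0.136786
= 11722.1661


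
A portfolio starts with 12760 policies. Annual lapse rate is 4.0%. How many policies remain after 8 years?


remaining = initial * (1 - lapse)^years
= 12760 * (1 - 0.04)^8
= 12760 * 0.72139
= 9204.931


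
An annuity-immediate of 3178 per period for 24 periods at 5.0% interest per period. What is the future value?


FV = PMT * ((1+i)^n - 1) / i
= 3178 * ((1.05)^24 - 1) / 0.05
= 3178 * (3.2251 - 1) / 0.05
= 141427.3524


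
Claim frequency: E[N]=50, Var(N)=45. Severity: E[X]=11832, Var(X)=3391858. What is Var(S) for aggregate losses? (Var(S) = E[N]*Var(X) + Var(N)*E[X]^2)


Var(S) = E[N]*Var(X) + Var(N)*E[X]^2
= 50*3391858 + 45*11832^2
= 169592900 + 6299830080
= 6.4694e+09


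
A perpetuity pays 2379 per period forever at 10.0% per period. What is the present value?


PV = PMT / i
= 2379 / 0.1
= 23790.0


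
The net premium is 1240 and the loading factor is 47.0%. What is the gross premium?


Gross = net * (1 + loading)
= 1240 * (1 + 0.47)
= 1240 * 1.47
= 1822.8


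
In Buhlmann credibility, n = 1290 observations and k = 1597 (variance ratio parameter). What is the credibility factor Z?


Z = n / (n + k)
= 1290 / (1290 + 1597)
= 1290 / 2887
= 0.4468


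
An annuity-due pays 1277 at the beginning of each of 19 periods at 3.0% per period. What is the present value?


PV_due = PMT * (1-(1+i)^(-n))/i * (1+i)
PV_immediate = 18291.4915
PV_due = 18291.4915 * 1.03
= 18840.2362


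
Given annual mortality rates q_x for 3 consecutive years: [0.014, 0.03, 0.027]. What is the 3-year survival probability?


p_k = 1 - q_k for each year
Survival = product of (1 - q_k)
= 0.986 * 0.97 * 0.973
= 0.9306


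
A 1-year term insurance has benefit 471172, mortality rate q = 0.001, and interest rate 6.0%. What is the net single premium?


NSP = benefit * q * v
v = 1/(1+i) = 0.943396
NSP = 471172 * 0.001 * 0.943396
= 444.5019


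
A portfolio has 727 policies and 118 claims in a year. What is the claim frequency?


frequency = claims / policies
= 118 / 727
= 0.1623


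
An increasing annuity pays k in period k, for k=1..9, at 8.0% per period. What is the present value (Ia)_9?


(Ia)_n = sum_{k=1}^{n} k * v^k, v = 1/(1+i)
v = 0.925926
Sum computed term by term:
(Ia)_9 = 28.055


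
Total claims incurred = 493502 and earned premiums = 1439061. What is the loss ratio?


Loss ratio = claims / premiums
= 493502 / 1439061
= 0.3429


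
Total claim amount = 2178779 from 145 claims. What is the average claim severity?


severity = total / number
= 2178779 / 145
= 15026.0621


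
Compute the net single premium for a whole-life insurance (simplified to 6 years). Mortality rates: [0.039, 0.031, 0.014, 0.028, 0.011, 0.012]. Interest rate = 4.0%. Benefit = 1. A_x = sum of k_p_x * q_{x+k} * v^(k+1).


v = 0.961538
Year 0: k_p_x=1.0, q=0.039, term=0.0375
Year 1: k_p_x=0.961, q=0.031, term=0.027543
Year 2: k_p_x=0.931209, q=0.014, term=0.01159
Year 3: k_p_x=0.918172, q=0.028, term=0.021976
Year 4: k_p_x=0.892463, q=0.011, term=0.008069
Year 5: k_p_x=0.882646, q=0.012, term=0.008371
A_x = 0.115


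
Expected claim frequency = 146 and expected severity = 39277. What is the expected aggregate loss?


E[S] = E[N] * E[X]
= 146 * 39277
= 5.7344e+06


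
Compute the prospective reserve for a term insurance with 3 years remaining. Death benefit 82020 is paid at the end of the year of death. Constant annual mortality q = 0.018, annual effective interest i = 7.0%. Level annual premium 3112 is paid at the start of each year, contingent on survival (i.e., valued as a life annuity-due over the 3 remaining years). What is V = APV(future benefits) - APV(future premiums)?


v = 1/(1+i) = 0.934579
APV(future benefits) per unit = sum_{k=0}^{2} k_p_x * q * v^(k+1) = 0.04643
APV(future benefits) = 82020 * 0.04643 = 3808.2291
Life annuity-due factor ä_{x:3} = sum_{k=0}^{2} k_p_x * v^k = 2.760035
APV(future premiums) = 3112 * 2.760035 = 8589.2287
V = 3808.2291 - 8589.2287
= -4780.9996


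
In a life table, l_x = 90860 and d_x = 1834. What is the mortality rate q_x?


q_x = d_x / l_x
= 1834 / 90860
= 0.0202


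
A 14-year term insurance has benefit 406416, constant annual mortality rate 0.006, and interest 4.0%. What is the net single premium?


NSP = benefit * sum_{k=0}^{n-1} k_p_x * q * v^(k+1)
With constant q=0.006, v=0.961538
Sum = 0.061198
NSP = 406416 * 0.061198
= 24871.9


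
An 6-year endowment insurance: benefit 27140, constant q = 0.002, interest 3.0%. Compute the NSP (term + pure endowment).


Term component = 292.6293
Pure endowment = 6_p_x * v^6 * benefit = 0.98806 * 0.837484 * 27140 = 22457.931
NSP = 22750.5603


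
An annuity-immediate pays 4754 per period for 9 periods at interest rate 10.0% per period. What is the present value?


PV = PMT * (1 - (1+i)^(-n)) / i
= 4754 * (1 - (1+0.1)^(-9)) / 0.1
= 4754 * (1 - 0.424098) / 0.1
= 4754 * 5.759024
= 27378.3992


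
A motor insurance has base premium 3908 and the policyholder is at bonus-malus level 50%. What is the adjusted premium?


adjusted = base * BM_level / 100
= 3908 * 50 / 100
= 3908 * 0.5
= 1954.0


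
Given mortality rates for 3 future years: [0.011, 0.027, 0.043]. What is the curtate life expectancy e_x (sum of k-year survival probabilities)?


e_x = sum_{k=1}^{n} k_p_x
k_p_x values:
  1_p_x = 0.989
  2_p_x = 0.962297
  3_p_x = 0.920918
e_x = 2.8722


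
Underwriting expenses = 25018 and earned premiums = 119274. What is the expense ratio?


Expense ratio = expenses / premiums
= 25018 / 119274
= 0.2098


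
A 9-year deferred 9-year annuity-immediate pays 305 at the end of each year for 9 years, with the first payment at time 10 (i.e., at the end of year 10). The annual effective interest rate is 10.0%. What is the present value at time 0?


PV at time 9 of the 9-year annuity-immediate:
a_n = 305 * (1-(1+0.1)^(-9))/0.1 = 1756.5023
Discount back 9 years to time 0:
PV = 1756.5023 * (1+0.1)^(-9)
= 1756.5023 * 0.424098
= 744.9284


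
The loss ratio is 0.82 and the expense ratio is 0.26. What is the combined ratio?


Combined ratio = loss ratio + expense ratio
= 0.82 + 0.26
= 1.08


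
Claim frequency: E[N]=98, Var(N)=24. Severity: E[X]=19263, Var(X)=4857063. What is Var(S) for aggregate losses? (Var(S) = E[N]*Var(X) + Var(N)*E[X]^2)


Var(S) = E[N]*Var(X) + Var(N)*E[X]^2
= 98*4857063 + 24*19263^2
= 475992174 + 8905516056
= 9.3815e+09


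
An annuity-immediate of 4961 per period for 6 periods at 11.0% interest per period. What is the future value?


FV = PMT * ((1+i)^n - 1) / i
= 4961 * ((1.11)^6 - 1) / 0.11
= 4961 * (1.870415 - 1) / 0.11
= 39255.6963


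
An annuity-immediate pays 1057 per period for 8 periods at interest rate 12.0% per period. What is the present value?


PV = PMT * (1 - (1+i)^(-n)) / i
= 1057 * (1 - (1+0.12)^(-8)) / 0.12
= 1057 * (1 - 0.403883) / 0.12
= 1057 * 4.96764
= 5250.7952


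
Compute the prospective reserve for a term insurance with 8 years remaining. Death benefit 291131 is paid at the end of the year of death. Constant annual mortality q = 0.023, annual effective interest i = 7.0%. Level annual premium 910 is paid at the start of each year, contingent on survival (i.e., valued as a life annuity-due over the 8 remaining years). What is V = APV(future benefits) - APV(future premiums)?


v = 1/(1+i) = 0.934579
APV(future benefits) per unit = sum_{k=0}^{7} k_p_x * q * v^(k+1) = 0.127822
APV(future benefits) = 291131 * 0.127822 = 37212.9275
Life annuity-due factor ä_{x:8} = sum_{k=0}^{7} k_p_x * v^k = 5.946499
APV(future premiums) = 910 * 5.946499 = 5411.3138
V = 37212.9275 - 5411.3138
= 31801.6137


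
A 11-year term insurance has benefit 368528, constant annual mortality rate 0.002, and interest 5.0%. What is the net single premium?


NSP = benefit * sum_{k=0}^{n-1} k_p_x * q * v^(k+1)
With constant q=0.002, v=0.952381
Sum = 0.016464
NSP = 368528 * 0.016464
= 6067.3287


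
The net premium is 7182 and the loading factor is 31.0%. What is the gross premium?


Gross = net * (1 + loading)
= 7182 * (1 + 0.31)
= 7182 * 1.31
= 9408.42


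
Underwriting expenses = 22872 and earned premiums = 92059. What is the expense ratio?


Expense ratio = expenses / premiums
= 22872 / 92059
= 0.2484


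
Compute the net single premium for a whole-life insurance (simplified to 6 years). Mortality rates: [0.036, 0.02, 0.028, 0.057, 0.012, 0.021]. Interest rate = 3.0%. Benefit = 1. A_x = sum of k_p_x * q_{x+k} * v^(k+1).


v = 0.970874
Year 0: k_p_x=1.0, q=0.036, term=0.034951
Year 1: k_p_x=0.964, q=0.02, term=0.018173
Year 2: k_p_x=0.94472, q=0.028, term=0.024207
Year 3: k_p_x=0.918268, q=0.057, term=0.046505
Year 4: k_p_x=0.865927, q=0.012, term=0.008963
Year 5: k_p_x=0.855535, q=0.021, term=0.015046
A_x = 0.1478


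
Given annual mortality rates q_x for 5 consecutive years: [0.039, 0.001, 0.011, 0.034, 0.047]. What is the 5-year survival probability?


p_k = 1 - q_k for each year
Survival = product of (1 - q_k)
= 0.961 * 0.999 * 0.989 * 0.966 * 0.953
= 0.8741


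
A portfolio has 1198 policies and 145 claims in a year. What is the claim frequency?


frequency = claims / policies
= 145 / 1198
= 0.121


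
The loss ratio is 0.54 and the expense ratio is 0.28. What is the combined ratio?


Combined ratio = loss ratio + expense ratio
= 0.54 + 0.28
= 0.82


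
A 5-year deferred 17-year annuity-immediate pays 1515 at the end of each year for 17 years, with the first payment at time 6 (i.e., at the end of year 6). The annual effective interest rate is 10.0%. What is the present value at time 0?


PV at time 5 of the 17-year annuity-immediate:
a_n = 1515 * (1-(1+0.1)^(-17))/0.1 = 12152.6533
Discount back 5 years to time 0:
PV = 12152.6533 * (1+0.1)^(-5)
= 12152.6533 * 0.620921
= 7545.8415


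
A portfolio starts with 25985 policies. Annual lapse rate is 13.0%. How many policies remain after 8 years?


remaining = initial * (1 - lapse)^years
= 25985 * (1 - 0.13)^8
= 25985 * 0.328212
= 8528.5803


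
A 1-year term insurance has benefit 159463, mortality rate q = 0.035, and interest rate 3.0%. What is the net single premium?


NSP = benefit * q * v
v = 1/(1+i) = 0.970874
NSP = 159463 * 0.035 * 0.970874
= 5418.6456


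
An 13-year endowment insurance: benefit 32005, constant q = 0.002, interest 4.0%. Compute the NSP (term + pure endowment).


Term component = 632.2585
Pure endowment = 13_p_x * v^13 * benefit = 0.97431 * 0.600574 * 32005 = 18727.5712
NSP = 19359.8297


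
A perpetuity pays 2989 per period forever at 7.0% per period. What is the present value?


PV = PMT / i
= 2989 / 0.07
= 42700.0


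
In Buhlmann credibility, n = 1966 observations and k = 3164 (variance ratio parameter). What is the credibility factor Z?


Z = n / (n + k)
= 1966 / (1966 + 3164)
= 1966 / 5130
= 0.3832


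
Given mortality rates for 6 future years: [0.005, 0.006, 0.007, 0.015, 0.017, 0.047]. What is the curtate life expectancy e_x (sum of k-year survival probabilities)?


e_x = sum_{k=1}^{n} k_p_x
k_p_x values:
  1_p_x = 0.995
  2_p_x = 0.98903
  3_p_x = 0.982107
  4_p_x = 0.967375
  5_p_x = 0.95093
  6_p_x = 0.906236
e_x = 5.7907


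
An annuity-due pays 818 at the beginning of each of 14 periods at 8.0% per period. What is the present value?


PV_due = PMT * (1-(1+i)^(-n))/i * (1+i)
PV_immediate = 6743.7859
PV_due = 6743.7859 * 1.08
= 7283.2887


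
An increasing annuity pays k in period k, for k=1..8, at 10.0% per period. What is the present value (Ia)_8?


(Ia)_n = sum_{k=1}^{n} k * v^k, v = 1/(1+i)
v = 0.909091
Sum computed term by term:
(Ia)_8 = 21.3636
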